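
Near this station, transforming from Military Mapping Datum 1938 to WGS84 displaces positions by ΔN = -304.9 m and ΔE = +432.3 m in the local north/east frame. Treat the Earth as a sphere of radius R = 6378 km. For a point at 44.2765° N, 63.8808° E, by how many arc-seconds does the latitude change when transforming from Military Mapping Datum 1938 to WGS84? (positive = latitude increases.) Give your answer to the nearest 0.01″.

On a sphere of radius R, 1 rad of latitude = R, so Δφ = ΔN / R = -304.9 / 6378000 = -4.7805e-05 rad = -9.860″.

Δφ = -9.86″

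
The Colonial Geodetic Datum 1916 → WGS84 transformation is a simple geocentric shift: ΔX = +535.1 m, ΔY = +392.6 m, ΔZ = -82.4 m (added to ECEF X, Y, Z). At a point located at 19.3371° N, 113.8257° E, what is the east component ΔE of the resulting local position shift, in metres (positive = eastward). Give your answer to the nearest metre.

The local east axis at (φ, λ) is (−sin λ, cos λ, 0), so ΔE = −sin(113.8257°)·535.1 + cos(113.8257°)·392.6 = -648.09 m.

ΔE = -648 m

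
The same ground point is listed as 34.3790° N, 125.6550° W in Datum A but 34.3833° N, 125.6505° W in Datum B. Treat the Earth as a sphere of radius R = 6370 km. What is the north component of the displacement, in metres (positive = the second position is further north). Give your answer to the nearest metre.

Δφ = 34.3833° − 34.3790° = +0.0043°; Δλ = -125.6505° − -125.6550° = +0.0045°.
1° along a meridian = πR/180 = 111177 m.
ΔN = Δφ × 111177 = 478.1 m; ΔE = Δλ × 111177 × cos(34.3790°) = +0.0045 × 111177 × 0.825321 = 412.9 m.

ΔN = 478 m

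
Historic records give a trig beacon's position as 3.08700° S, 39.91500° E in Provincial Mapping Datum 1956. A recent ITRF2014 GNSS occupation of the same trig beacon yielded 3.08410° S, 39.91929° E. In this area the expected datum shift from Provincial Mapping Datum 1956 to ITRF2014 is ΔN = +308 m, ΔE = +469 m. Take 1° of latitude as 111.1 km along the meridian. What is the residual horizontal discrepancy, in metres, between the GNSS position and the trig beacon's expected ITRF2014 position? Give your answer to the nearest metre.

16 m

Observed coordinate differences: Δφ = +0.00290°, Δλ = +0.00429°.
Converting to metres (1° lat = 111100 m, cos φ = 0.998549): observed ΔN = 322.2 m, observed ΔE = 475.9 m.
Subtracting the expected shift leaves a residual of 322.2 − (308) = 14.2 m north and 475.9 − (469) = 6.9 m east.
Residual distance = √(14.2² + 6.9²) = 15.8 m.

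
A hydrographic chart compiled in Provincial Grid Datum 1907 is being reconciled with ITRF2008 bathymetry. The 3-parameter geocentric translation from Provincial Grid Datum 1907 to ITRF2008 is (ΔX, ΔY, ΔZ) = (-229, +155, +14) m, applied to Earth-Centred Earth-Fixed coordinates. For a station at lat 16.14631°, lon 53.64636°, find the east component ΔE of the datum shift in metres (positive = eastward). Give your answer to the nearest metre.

ΔE = 276 m

The local east axis at (φ, λ) is (−sin λ, cos λ, 0), so ΔE = −sin(53.64636°)·(-229) + cos(53.64636°)·155 = 276.31 m.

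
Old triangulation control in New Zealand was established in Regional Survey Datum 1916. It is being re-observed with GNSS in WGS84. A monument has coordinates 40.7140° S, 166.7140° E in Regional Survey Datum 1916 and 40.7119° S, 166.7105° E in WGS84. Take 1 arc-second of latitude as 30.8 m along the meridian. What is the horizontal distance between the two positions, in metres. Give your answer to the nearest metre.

Δφ = -40.7119° − -40.7140° = +0.0021°; Δλ = 166.7105° − 166.7140° = -0.0035°.
1° of latitude = 3600 × 30.80 = 110880 m.
ΔN = Δφ × 110880 = 232.8 m; ΔE = Δλ × 110880 × cos(-40.7140°) = -0.0035 × 110880 × 0.757975 = -294.2 m.
Distance = √(ΔE² + ΔN²) = √((-294.2)² + 232.8²) = 375.2 m.

375 m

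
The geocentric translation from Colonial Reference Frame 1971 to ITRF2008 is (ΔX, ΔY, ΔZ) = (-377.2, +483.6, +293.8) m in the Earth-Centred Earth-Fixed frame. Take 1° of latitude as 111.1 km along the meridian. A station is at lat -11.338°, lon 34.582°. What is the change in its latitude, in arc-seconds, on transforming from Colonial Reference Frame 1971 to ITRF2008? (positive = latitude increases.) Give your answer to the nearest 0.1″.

sin φ = -0.196596, cos φ = 0.980484, sin λ = 0.567585, cos λ = 0.823315.
North component: ΔN = −sin φ cos λ·ΔX − sin φ sin λ·ΔY + cos φ·ΔZ = −(-0.196596)(0.823315)(-377.2) − (-0.196596)(0.567585)(483.6) + (0.980484)(293.8) = 280.98 m.
1° of latitude spans 111100 m, so Δφ = 280.98 / 111100 × 3600 = 9.105″.

Δφ = 9.1″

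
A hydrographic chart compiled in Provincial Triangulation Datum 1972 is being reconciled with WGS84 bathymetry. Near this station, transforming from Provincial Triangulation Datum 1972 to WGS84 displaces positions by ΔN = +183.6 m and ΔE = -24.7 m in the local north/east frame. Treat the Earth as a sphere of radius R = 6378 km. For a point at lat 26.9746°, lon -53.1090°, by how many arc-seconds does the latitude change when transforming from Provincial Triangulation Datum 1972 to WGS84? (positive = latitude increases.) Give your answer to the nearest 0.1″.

Δφ = 5.9″

On a sphere of radius R, 1 rad of latitude = R, so Δφ = ΔN / R = 183.6 / 6378000 = 2.8786e-05 rad = 5.938″.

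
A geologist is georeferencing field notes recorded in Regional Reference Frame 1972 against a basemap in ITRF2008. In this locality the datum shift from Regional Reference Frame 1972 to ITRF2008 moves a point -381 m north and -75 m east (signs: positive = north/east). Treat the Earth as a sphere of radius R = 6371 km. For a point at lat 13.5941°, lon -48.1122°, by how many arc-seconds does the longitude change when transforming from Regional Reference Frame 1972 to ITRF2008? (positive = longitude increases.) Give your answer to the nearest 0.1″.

Δλ = -2.5″

At latitude 13.5941°, cos φ = 0.971985.
One radian of longitude at latitude φ spans R cos φ, so Δλ = ΔE / (R cos φ) = -75.0 / (6371000 × 0.971985) = -1.2111e-05 rad = -2.498″.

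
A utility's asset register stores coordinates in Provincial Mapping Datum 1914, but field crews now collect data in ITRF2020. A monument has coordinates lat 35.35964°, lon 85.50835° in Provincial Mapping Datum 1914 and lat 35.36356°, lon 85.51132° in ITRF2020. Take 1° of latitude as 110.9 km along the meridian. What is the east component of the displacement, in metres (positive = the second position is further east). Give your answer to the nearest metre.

ΔE = 269 m

Δφ = 35.36356° − 35.35964° = +0.00392°; Δλ = 85.51132° − 85.50835° = +0.00297°.
ΔN = Δφ × 110900 = 434.7 m; ΔE = Δλ × 110900 × cos(35.35964°) = +0.00297 × 110900 × 0.815536 = 268.6 m.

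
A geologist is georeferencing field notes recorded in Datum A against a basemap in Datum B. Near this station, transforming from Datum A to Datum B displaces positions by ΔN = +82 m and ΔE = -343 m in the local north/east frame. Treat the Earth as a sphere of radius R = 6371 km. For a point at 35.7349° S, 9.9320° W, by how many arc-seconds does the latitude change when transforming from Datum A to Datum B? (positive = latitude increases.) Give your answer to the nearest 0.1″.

On a sphere of radius R, 1 rad of latitude = R, so Δφ = ΔN / R = 82.0 / 6371000 = 1.2871e-05 rad = 2.655″.

Δφ = 2.7″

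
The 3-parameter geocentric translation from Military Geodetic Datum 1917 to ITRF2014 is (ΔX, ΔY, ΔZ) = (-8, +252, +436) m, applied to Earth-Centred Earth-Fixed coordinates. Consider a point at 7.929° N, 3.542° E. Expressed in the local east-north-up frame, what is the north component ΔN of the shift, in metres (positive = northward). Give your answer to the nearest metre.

ΔN = 431 m

At φ = 7.929°, λ = 3.542°: sin φ = 0.137946, cos φ = 0.990440, sin λ = 0.061780, cos λ = 0.998090.
ΔN = −sin φ cos λ·ΔX − sin φ sin λ·ΔY + cos φ·ΔZ = −(0.137946)(0.998090)(-8) − (0.137946)(0.061780)(252) + (0.990440)(436) = 430.79 m.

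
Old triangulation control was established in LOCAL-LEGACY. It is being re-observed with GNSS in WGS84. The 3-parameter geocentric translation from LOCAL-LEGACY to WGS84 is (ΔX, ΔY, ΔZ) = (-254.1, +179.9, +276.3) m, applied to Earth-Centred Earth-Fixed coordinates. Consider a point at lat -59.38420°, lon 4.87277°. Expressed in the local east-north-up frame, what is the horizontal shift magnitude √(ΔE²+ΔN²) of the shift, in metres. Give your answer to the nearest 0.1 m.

210.8 m

The local east axis at (φ, λ) is (−sin λ, cos λ, 0), so ΔE = −sin(4.87277°)·(-254.1) + cos(4.87277°)·179.9 = 200.83 m.
The local north axis is (−sin φ cos λ, −sin φ sin λ, cos φ), giving ΔN = -217.889 + 13.151 + 140.714 = -64.02 m.
Horizontal magnitude = √(ΔE² + ΔN²) = √(200.83² + (-64.02)²) = 210.79 m.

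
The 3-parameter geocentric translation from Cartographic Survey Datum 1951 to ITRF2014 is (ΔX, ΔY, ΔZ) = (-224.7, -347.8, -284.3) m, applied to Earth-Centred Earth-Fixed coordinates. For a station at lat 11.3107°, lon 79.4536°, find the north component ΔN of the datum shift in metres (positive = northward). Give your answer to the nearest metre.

The local north axis is (−sin φ cos λ, −sin φ sin λ, cos φ), giving ΔN = 8.066 + 67.061 − 278.778 = -203.65 m.

ΔN = -204 m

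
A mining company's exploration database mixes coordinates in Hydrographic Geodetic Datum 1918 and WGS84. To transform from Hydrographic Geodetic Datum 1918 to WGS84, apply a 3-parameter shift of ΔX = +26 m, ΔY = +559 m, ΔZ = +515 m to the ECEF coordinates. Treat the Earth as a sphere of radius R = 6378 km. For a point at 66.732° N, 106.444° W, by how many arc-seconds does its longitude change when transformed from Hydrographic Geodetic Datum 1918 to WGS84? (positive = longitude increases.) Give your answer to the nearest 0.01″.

sin φ = 0.918667, cos φ = 0.395032, sin λ = -0.959097, cos λ = -0.283078.
East component: ΔE = −sin λ·ΔX + cos λ·ΔY = −(-0.959097)(26) + (-0.283078)(559) = -133.30 m.
1° of latitude spans πR/180 = 111317 m; at latitude φ, 1° of longitude spans that × cos φ = 43973.9 m, so Δλ = -133.30 / 43973.9 × 3600 = -10.913″.

Δλ = -10.91″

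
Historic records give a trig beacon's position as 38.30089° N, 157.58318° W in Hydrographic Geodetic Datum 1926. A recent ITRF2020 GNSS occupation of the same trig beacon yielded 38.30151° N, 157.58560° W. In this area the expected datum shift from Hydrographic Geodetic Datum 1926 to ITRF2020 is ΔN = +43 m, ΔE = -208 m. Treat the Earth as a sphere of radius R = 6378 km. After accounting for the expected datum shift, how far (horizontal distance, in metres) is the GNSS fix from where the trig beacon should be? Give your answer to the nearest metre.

26 m

Observed coordinate differences: Δφ = +0.00062°, Δλ = -0.00242°.
Converting to metres (1° lat = 111317 m, cos φ = 0.784767): observed ΔN = 69.0 m, observed ΔE = -211.4 m.
Subtracting the expected shift leaves a residual of 69.0 − (43) = 26.0 m north and -211.4 − (-208) = -3.4 m east.
Residual distance = √(26.0² + (-3.4)²) = 26.2 m.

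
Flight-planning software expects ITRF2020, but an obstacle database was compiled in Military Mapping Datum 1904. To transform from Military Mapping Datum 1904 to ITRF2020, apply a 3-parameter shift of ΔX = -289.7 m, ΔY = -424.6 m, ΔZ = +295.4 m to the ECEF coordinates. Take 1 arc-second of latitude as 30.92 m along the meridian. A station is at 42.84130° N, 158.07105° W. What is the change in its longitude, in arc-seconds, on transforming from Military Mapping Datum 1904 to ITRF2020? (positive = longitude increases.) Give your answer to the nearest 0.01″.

sin φ = 0.679970, cos φ = 0.733240, sin λ = -0.373457, cos λ = -0.927648.
East component: ΔE = −sin λ·ΔX + cos λ·ΔY = −(-0.373457)(-289.7) + (-0.927648)(-424.6) = 285.69 m.
1° of latitude spans 3600 × 30.92 = 111312 m; at latitude φ, 1° of longitude spans that × cos φ = 81618.4 m, so Δλ = 285.69 / 81618.4 × 3600 = 12.601″.

Δλ = 12.60″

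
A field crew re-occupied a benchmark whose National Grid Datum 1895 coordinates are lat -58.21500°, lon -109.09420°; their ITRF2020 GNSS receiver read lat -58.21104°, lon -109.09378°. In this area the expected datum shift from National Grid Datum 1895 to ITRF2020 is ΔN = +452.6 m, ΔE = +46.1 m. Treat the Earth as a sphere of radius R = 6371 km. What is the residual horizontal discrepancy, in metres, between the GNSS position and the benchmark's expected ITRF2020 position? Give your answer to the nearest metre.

25 m

Observed coordinate differences: Δφ = +0.00396°, Δλ = +0.00042°.
Converting to metres (1° lat = 111195 m, cos φ = 0.526733): observed ΔN = 440.3 m, observed ΔE = 24.6 m.
Subtracting the expected shift leaves a residual of 440.3 − (452.6) = -12.3 m north and 24.6 − (46.1) = -21.5 m east.
Residual distance = √((-12.3)² + (-21.5)²) = 24.8 m.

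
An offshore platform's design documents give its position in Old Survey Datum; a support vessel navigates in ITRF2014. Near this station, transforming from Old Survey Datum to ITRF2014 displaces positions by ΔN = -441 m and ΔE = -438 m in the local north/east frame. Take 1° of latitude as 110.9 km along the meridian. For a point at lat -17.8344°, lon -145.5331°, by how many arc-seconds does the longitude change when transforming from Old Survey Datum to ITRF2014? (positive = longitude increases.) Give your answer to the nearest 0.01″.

At latitude -17.8344°, cos φ = 0.951946.
1° of longitude at this latitude = 110.9 × cos φ = 105.57 km, so Δλ = -438.0 / 105570.8 = -0.0041489° = -14.936″.

Δλ = -14.94″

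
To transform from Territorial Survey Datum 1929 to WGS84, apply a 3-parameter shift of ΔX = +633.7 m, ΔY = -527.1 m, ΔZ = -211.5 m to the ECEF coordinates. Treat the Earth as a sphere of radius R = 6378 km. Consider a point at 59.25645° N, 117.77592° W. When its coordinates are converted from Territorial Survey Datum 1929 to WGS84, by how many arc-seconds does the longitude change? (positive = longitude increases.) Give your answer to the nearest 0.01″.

sin φ = 0.859464, cos φ = 0.511196, sin λ = -0.884777, cos λ = -0.466015.
East component: ΔE = −sin λ·ΔX + cos λ·ΔY = −(-0.884777)(633.7) + (-0.466015)(-527.1) = 806.32 m.
1° of latitude spans πR/180 = 111317 m; at latitude φ, 1° of longitude spans that × cos φ = 56904.9 m, so Δλ = 806.32 / 56904.9 × 3600 = 51.011″.

Δλ = 51.01″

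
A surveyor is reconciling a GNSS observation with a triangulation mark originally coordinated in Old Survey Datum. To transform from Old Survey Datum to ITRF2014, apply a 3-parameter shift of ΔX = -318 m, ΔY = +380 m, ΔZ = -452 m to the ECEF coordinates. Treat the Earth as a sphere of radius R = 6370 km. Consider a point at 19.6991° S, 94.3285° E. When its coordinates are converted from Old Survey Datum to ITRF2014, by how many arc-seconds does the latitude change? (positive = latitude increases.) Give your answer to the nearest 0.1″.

Δφ = -9.4″

sin φ = -0.337080, cos φ = 0.941476, sin λ = 0.997148, cos λ = -0.075475.
North component: ΔN = −sin φ cos λ·ΔX − sin φ sin λ·ΔY + cos φ·ΔZ = −(-0.337080)(-0.075475)(-318) − (-0.337080)(0.997148)(380) + (0.941476)(-452) = -289.73 m.
1° of latitude spans πR/180 = 111177 m, so Δφ = -289.73 / 111177 × 3600 = -9.382″.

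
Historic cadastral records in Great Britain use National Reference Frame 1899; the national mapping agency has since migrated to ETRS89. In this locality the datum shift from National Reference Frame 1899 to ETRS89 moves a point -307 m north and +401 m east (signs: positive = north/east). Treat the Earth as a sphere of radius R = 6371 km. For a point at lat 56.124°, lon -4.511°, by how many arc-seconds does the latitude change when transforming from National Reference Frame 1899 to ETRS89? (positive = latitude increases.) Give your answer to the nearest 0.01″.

On a sphere of radius R, 1 rad of latitude = R, so Δφ = ΔN / R = -307.0 / 6371000 = -4.8187e-05 rad = -9.939″.

Δφ = -9.94″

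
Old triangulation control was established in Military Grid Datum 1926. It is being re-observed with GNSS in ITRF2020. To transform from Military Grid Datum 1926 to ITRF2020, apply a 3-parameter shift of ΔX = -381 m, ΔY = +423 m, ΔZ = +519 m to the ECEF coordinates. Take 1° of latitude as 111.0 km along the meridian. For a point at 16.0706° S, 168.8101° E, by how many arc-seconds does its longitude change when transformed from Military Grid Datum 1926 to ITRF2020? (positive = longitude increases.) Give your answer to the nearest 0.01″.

Δλ = -11.51″

sin φ = -0.276822, cos φ = 0.960921, sin λ = 0.194061, cos λ = -0.980989.
East component: ΔE = −sin λ·ΔX + cos λ·ΔY = −(0.194061)(-381) + (-0.980989)(423) = -341.02 m.
1° of latitude spans 111000 m; at latitude φ, 1° of longitude spans that × cos φ = 106662.3 m, so Δλ = -341.02 / 106662.3 × 3600 = -11.510″.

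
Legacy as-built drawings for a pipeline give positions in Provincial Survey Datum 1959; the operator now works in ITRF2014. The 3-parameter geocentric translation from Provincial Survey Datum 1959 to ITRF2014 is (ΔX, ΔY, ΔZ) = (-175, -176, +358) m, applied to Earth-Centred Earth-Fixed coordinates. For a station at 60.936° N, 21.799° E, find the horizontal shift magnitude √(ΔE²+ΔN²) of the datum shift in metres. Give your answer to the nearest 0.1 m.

At φ = 60.936°, λ = 21.799°: sin φ = 0.874078, cos φ = 0.485786, sin λ = 0.371352, cos λ = 0.928492.
ΔE = −sin λ·ΔX + cos λ·ΔY = −(0.371352)·(-175) + (0.928492)·(-176) = -98.43 m.
ΔN = −sin φ cos λ·ΔX − sin φ sin λ·ΔY + cos φ·ΔZ = −(0.874078)(0.928492)(-175) − (0.874078)(0.371352)(-176) + (0.485786)(358) = 373.06 m.
Horizontal magnitude = √(ΔE² + ΔN²) = √((-98.43)² + 373.06²) = 385.83 m.

385.8 m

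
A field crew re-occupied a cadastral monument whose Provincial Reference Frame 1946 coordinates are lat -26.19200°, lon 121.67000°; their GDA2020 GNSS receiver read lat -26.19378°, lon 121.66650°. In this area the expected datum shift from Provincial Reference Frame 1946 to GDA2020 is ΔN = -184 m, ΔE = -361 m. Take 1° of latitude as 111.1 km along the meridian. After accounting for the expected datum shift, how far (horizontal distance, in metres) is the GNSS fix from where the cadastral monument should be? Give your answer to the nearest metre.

18 m

Observed coordinate differences: Δφ = -0.00178°, Δλ = -0.00350°.
Converting to metres (1° lat = 111100 m, cos φ = 0.897320): observed ΔN = -197.8 m, observed ΔE = -348.9 m.
Subtracting the expected shift leaves a residual of -197.8 − (-184) = -13.8 m north and -348.9 − (-361) = 12.1 m east.
Residual distance = √((-13.8)² + 12.1²) = 18.3 m.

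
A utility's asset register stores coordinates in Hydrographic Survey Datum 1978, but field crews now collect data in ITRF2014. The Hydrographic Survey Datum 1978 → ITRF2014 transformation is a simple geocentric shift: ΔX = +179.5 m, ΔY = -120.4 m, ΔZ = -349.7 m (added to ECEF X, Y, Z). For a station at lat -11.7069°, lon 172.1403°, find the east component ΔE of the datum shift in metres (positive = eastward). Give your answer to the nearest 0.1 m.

ΔE = 94.7 m

The local east axis at (φ, λ) is (−sin λ, cos λ, 0), so ΔE = −sin(172.1403°)·179.5 + cos(172.1403°)·(-120.4) = 94.72 m.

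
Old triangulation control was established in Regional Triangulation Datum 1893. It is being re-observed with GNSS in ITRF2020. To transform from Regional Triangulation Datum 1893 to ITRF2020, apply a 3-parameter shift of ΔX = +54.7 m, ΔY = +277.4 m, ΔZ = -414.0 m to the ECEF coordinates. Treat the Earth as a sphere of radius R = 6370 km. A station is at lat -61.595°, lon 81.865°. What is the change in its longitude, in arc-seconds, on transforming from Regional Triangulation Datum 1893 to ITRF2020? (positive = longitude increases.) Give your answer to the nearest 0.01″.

Δλ = -1.01″

sin φ = -0.879607, cos φ = 0.475701, sin λ = 0.989937, cos λ = 0.141506.
East component: ΔE = −sin λ·ΔX + cos λ·ΔY = −(0.989937)(54.7) + (0.141506)(277.4) = -14.90 m.
1° of latitude spans πR/180 = 111177 m; at latitude φ, 1° of longitude spans that × cos φ = 52887.2 m, so Δλ = -14.90 / 52887.2 × 3600 = -1.014″.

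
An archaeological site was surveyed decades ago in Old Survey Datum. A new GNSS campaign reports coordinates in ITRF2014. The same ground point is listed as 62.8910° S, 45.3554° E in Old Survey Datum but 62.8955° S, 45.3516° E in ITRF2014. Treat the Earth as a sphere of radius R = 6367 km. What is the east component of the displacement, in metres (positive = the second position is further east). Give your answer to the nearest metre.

Δφ = -62.8955° − -62.8910° = -0.0045°; Δλ = 45.3516° − 45.3554° = -0.0038°.
1° along a meridian = πR/180 = 111125 m.
ΔN = Δφ × 111125 = -500.1 m; ΔE = Δλ × 111125 × cos(-62.8910°) = -0.0038 × 111125 × 0.455685 = -192.4 m.

ΔE = -192 m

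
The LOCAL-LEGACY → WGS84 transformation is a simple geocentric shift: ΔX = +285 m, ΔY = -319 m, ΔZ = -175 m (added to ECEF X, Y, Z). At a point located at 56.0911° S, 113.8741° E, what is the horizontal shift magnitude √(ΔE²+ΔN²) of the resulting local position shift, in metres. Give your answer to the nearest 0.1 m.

The local east axis at (φ, λ) is (−sin λ, cos λ, 0), so ΔE = −sin(113.8741°)·285 + cos(113.8741°)·(-319) = -131.51 m.
The local north axis is (−sin φ cos λ, −sin φ sin λ, cos φ), giving ΔN = -95.730 − 242.094 − 97.628 = -435.45 m.
Horizontal magnitude = √(ΔE² + ΔN²) = √((-131.51)² + (-435.45)²) = 454.88 m.

454.9 m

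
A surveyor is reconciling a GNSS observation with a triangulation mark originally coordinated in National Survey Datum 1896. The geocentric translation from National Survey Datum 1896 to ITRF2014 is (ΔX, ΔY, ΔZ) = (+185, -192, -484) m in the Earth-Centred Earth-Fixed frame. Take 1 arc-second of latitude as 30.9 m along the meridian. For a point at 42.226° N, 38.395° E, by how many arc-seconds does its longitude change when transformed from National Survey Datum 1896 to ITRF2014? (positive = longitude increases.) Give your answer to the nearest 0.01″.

sin φ = 0.672057, cos φ = 0.740500, sin λ = 0.621079, cos λ = 0.783748.
East component: ΔE = −sin λ·ΔX + cos λ·ΔY = −(0.621079)(185) + (0.783748)(-192) = -265.38 m.
1° of latitude spans 3600 × 30.90 = 111240 m; at latitude φ, 1° of longitude spans that × cos φ = 82373.2 m, so Δλ = -265.38 / 82373.2 × 3600 = -11.598″.

Δλ = -11.60″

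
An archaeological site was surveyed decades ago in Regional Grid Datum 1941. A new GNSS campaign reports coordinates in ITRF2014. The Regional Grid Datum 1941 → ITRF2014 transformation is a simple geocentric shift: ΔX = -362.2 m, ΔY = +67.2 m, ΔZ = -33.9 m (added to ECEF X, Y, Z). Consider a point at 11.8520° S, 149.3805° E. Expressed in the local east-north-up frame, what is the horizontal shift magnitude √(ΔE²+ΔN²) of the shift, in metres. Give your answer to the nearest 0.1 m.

132.2 m

The local east axis at (φ, λ) is (−sin λ, cos λ, 0), so ΔE = −sin(149.3805°)·(-362.2) + cos(149.3805°)·67.2 = 126.65 m.
The local north axis is (−sin φ cos λ, −sin φ sin λ, cos φ), giving ΔN = 64.018 + 7.030 − 33.177 = 37.87 m.
Horizontal magnitude = √(ΔE² + ΔN²) = √(126.65² + 37.87²) = 132.19 m.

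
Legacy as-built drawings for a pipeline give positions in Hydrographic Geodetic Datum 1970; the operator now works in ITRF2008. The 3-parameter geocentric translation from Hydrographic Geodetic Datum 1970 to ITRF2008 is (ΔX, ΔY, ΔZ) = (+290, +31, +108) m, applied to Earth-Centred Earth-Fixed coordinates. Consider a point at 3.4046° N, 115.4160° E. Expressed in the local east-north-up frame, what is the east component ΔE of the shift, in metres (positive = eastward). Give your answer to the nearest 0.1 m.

ΔE = -275.2 m

The local east axis at (φ, λ) is (−sin λ, cos λ, 0), so ΔE = −sin(115.4160°)·290 + cos(115.4160°)·31 = -275.24 m.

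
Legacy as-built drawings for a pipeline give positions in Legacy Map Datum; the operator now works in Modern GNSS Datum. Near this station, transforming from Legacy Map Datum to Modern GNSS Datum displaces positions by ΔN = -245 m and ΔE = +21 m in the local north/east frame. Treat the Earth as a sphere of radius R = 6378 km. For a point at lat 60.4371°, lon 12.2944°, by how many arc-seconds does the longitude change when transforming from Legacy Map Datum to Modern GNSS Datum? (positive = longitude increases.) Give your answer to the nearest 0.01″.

Δλ = 1.38″

At latitude 60.4371°, cos φ = 0.493379.
One radian of longitude at latitude φ spans R cos φ, so Δλ = ΔE / (R cos φ) = 21.0 / (6378000 × 0.493379) = 6.6735e-06 rad = 1.377″.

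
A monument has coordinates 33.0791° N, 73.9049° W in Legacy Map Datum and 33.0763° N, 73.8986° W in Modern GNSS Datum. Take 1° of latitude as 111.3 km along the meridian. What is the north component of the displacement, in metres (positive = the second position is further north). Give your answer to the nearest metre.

ΔN = -312 m

Δφ = 33.0763° − 33.0791° = -0.0028°; Δλ = -73.8986° − -73.9049° = +0.0063°.
ΔN = Δφ × 111300 = -311.6 m; ΔE = Δλ × 111300 × cos(33.0791°) = +0.0063 × 111300 × 0.837918 = 587.5 m.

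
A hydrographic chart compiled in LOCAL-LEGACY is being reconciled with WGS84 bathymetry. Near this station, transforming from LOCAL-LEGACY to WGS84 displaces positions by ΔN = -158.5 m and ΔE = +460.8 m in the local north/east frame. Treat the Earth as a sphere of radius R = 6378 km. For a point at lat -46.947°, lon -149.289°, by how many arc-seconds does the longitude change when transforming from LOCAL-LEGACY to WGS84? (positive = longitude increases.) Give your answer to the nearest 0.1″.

At latitude -46.947°, cos φ = 0.682675.
One radian of longitude at latitude φ spans R cos φ, so Δλ = ΔE / (R cos φ) = 460.8 / (6378000 × 0.682675) = 1.0583e-04 rad = 21.829″.

Δλ = 21.8″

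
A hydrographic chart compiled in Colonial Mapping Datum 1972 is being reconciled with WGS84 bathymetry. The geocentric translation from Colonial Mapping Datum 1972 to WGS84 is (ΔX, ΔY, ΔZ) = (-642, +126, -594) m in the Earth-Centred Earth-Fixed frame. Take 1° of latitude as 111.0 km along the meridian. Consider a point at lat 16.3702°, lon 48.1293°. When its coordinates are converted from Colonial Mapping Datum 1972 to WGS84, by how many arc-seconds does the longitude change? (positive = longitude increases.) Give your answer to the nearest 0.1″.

Δλ = 19.0″

sin φ = 0.281842, cos φ = 0.959461, sin λ = 0.744653, cos λ = 0.667452.
East component: ΔE = −sin λ·ΔX + cos λ·ΔY = −(0.744653)(-642) + (0.667452)(126) = 562.17 m.
1° of latitude spans 111000 m; at latitude φ, 1° of longitude spans that × cos φ = 106500.1 m, so Δλ = 562.17 / 106500.1 × 3600 = 19.003″.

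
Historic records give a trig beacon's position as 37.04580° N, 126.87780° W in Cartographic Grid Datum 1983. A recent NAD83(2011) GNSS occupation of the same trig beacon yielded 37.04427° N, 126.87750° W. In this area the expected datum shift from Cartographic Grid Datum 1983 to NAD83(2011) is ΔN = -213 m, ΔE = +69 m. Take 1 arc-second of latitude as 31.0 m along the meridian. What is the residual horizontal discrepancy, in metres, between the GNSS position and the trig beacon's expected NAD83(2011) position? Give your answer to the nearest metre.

Observed coordinate differences: Δφ = -0.00153°, Δλ = +0.00030°.
Converting to metres (1° lat = 111600 m, cos φ = 0.798154): observed ΔN = -170.7 m, observed ΔE = 26.7 m.
Subtracting the expected shift leaves a residual of -170.7 − (-213) = 42.3 m north and 26.7 − (69) = -42.3 m east.
Residual distance = √(42.3² + (-42.3)²) = 59.8 m.

60 m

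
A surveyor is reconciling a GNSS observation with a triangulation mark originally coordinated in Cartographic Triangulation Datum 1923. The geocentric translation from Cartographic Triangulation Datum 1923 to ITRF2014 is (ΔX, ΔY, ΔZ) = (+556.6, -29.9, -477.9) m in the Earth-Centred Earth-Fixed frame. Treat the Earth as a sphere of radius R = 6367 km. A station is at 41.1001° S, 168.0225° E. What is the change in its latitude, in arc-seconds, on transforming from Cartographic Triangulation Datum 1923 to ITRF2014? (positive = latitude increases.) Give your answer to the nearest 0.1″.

sin φ = -0.657377, cos φ = 0.753562, sin λ = 0.207528, cos λ = -0.978229.
North component: ΔN = −sin φ cos λ·ΔX − sin φ sin λ·ΔY + cos φ·ΔZ = −(-0.657377)(-0.978229)(556.6) − (-0.657377)(0.207528)(-29.9) + (0.753562)(-477.9) = -722.14 m.
1° of latitude spans πR/180 = 111125 m, so Δφ = -722.14 / 111125 × 3600 = -23.394″.

Δφ = -23.4″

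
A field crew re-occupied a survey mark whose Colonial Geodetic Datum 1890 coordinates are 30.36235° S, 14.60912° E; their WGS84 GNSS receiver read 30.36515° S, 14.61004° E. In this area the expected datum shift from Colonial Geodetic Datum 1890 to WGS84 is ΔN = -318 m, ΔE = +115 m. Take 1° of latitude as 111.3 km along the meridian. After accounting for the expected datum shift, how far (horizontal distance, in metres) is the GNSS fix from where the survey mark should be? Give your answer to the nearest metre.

Observed coordinate differences: Δφ = -0.00280°, Δλ = +0.00092°.
Converting to metres (1° lat = 111300 m, cos φ = 0.862846): observed ΔN = -311.6 m, observed ΔE = 88.4 m.
Subtracting the expected shift leaves a residual of -311.6 − (-318) = 6.4 m north and 88.4 − (115) = -26.6 m east.
Residual distance = √(6.4² + (-26.6)²) = 27.4 m.

27 m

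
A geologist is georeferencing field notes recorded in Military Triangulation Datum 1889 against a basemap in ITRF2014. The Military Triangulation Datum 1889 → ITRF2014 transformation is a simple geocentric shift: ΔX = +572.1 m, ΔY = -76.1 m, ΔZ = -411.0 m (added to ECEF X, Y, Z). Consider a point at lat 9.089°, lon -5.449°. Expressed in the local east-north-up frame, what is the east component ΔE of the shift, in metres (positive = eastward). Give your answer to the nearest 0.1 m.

At φ = 9.089°, λ = -5.449°: sin φ = 0.157968, cos φ = 0.987444, sin λ = -0.094960, cos λ = 0.995481.
ΔE = −sin λ·ΔX + cos λ·ΔY = −(-0.094960)·(572.1) + (0.995481)·(-76.1) = -21.43 m.

ΔE = -21.4 m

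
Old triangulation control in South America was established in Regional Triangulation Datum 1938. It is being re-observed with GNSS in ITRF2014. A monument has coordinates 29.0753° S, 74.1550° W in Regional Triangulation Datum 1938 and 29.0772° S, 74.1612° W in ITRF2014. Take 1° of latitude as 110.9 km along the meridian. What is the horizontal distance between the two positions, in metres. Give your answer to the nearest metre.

Δφ = -29.0772° − -29.0753° = -0.0019°; Δλ = -74.1612° − -74.1550° = -0.0062°.
ΔN = Δφ × 110900 = -210.7 m; ΔE = Δλ × 110900 × cos(-29.0753°) = -0.0062 × 110900 × 0.873982 = -600.9 m.
Distance = √(ΔE² + ΔN²) = √((-600.9)² + (-210.7)²) = 636.8 m.

637 m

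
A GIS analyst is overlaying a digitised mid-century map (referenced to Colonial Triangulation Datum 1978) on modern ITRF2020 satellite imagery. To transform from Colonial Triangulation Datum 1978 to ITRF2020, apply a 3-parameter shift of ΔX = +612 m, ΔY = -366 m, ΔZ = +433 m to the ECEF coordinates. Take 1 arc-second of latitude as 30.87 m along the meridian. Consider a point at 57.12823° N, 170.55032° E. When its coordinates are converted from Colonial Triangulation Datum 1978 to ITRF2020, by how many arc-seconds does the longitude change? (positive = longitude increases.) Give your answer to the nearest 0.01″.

sin φ = 0.839887, cos φ = 0.542761, sin λ = 0.164181, cos λ = -0.986430.
East component: ΔE = −sin λ·ΔX + cos λ·ΔY = −(0.164181)(612) + (-0.986430)(-366) = 260.55 m.
1° of latitude spans 3600 × 30.87 = 111132 m; at latitude φ, 1° of longitude spans that × cos φ = 60318.1 m, so Δλ = 260.55 / 60318.1 × 3600 = 15.551″.

Δλ = 15.55″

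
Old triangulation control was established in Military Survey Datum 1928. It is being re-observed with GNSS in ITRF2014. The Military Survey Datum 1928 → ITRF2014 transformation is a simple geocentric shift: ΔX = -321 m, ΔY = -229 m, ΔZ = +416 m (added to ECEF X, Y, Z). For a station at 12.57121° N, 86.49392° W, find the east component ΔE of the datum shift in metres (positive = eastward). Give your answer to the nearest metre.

At φ = 12.57121°, λ = -86.49392°: sin φ = 0.217653, cos φ = 0.976026, sin λ = -0.998128, cos λ = 0.061154.
ΔE = −sin λ·ΔX + cos λ·ΔY = −(-0.998128)·(-321) + (0.061154)·(-229) = -334.40 m.

ΔE = -334 m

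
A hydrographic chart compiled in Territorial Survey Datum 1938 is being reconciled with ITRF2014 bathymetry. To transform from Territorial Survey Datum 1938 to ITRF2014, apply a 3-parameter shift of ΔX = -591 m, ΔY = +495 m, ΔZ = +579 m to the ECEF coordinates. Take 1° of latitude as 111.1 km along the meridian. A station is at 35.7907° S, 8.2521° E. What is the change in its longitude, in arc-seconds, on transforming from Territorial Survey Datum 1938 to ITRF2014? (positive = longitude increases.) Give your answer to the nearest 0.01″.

sin φ = -0.584826, cos φ = 0.811159, sin λ = 0.143529, cos λ = 0.989646.
East component: ΔE = −sin λ·ΔX + cos λ·ΔY = −(0.143529)(-591) + (0.989646)(495) = 574.70 m.
1° of latitude spans 111100 m; at latitude φ, 1° of longitude spans that × cos φ = 90119.7 m, so Δλ = 574.70 / 90119.7 × 3600 = 22.957″.

Δλ = 22.96″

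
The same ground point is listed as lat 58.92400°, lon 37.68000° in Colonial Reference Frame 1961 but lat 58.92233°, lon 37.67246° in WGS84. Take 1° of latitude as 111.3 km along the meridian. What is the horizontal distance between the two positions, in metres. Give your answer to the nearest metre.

471 m

Δφ = 58.92233° − 58.92400° = -0.00167°; Δλ = 37.67246° − 37.68000° = -0.00754°.
ΔN = Δφ × 111300 = -185.9 m; ΔE = Δλ × 111300 × cos(58.92400°) = -0.00754 × 111300 × 0.516175 = -433.2 m.
Distance = √(ΔE² + ΔN²) = √((-433.2)² + (-185.9)²) = 471.4 m.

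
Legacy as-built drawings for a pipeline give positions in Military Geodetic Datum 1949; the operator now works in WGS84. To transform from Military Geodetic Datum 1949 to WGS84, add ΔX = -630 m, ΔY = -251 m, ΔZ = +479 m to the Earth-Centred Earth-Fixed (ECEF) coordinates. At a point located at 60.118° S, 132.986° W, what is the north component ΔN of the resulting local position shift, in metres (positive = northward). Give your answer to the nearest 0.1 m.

The local north axis is (−sin φ cos λ, −sin φ sin λ, cos φ), giving ΔN = 372.440 + 159.201 + 238.645 = 770.29 m.

ΔN = 770.3 m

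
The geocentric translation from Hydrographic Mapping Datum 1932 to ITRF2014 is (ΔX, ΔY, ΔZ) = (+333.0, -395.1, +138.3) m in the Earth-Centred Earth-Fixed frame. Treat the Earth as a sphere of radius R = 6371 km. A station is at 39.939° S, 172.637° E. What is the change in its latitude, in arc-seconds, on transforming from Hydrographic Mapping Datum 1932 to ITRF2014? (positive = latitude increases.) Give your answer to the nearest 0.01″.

sin φ = -0.641972, cos φ = 0.766728, sin λ = 0.128155, cos λ = -0.991754.
North component: ΔN = −sin φ cos λ·ΔX − sin φ sin λ·ΔY + cos φ·ΔZ = −(-0.641972)(-0.991754)(333.0) − (-0.641972)(0.128155)(-395.1) + (0.766728)(138.3) = -138.48 m.
1° of latitude spans πR/180 = 111195 m, so Δφ = -138.48 / 111195 × 3600 = -4.483″.

Δφ = -4.48″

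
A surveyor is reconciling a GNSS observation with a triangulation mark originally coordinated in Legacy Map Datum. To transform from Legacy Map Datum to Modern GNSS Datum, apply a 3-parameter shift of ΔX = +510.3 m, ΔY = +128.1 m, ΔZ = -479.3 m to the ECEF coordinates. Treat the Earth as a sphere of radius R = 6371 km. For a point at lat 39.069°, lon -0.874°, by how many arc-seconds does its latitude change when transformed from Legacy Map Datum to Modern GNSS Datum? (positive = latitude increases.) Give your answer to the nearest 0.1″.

Δφ = -22.4″

sin φ = 0.630256, cos φ = 0.776388, sin λ = -0.015254, cos λ = 0.999884.
North component: ΔN = −sin φ cos λ·ΔX − sin φ sin λ·ΔY + cos φ·ΔZ = −(0.630256)(0.999884)(510.3) − (0.630256)(-0.015254)(128.1) + (0.776388)(-479.3) = -692.47 m.
1° of latitude spans πR/180 = 111195 m, so Δφ = -692.47 / 111195 × 3600 = -22.419″.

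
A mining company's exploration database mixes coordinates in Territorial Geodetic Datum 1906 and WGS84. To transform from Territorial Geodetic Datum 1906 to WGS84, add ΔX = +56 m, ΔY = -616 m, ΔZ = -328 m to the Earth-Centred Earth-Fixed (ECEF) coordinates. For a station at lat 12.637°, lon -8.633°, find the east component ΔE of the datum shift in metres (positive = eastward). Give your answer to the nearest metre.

ΔE = -601 m

At φ = 12.637°, λ = -8.633°: sin φ = 0.218773, cos φ = 0.975776, sin λ = -0.150105, cos λ = 0.988670.
ΔE = −sin λ·ΔX + cos λ·ΔY = −(-0.150105)·(56) + (0.988670)·(-616) = -600.61 m.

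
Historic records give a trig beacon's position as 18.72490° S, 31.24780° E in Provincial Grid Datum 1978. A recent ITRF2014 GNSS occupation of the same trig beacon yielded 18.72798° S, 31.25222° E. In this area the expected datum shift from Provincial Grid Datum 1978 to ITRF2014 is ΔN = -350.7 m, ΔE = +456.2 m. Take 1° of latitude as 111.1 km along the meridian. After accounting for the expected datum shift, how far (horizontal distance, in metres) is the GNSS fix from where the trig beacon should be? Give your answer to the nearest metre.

Observed coordinate differences: Δφ = -0.00308°, Δλ = +0.00442°.
Converting to metres (1° lat = 111100 m, cos φ = 0.947071): observed ΔN = -342.2 m, observed ΔE = 465.1 m.
Subtracting the expected shift leaves a residual of -342.2 − (-350.7) = 8.5 m north and 465.1 − (456.2) = 8.9 m east.
Residual distance = √(8.5² + 8.9²) = 12.3 m.

12 m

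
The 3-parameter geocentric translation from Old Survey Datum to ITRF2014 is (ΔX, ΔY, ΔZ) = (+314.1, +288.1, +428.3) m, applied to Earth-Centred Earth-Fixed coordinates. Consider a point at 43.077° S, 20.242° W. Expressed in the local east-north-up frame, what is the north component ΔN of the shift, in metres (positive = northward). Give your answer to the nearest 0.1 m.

At φ = -43.077°, λ = -20.242°: sin φ = -0.682981, cos φ = 0.730437, sin λ = -0.345986, cos λ = 0.938240.
ΔN = −sin φ cos λ·ΔX − sin φ sin λ·ΔY + cos φ·ΔZ = −(-0.682981)(0.938240)(314.1) − (-0.682981)(-0.345986)(288.1) + (0.730437)(428.3) = 446.04 m.

ΔN = 446.0 m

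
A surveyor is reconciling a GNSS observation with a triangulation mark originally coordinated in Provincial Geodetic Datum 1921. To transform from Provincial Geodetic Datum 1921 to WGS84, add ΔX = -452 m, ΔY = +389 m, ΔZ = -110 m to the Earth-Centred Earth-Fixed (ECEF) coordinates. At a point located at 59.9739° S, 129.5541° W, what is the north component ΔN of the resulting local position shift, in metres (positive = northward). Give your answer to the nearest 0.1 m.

ΔN = -65.5 m

The local north axis is (−sin φ cos λ, −sin φ sin λ, cos φ), giving ΔN = 249.208 − 259.677 − 55.043 = -65.51 m.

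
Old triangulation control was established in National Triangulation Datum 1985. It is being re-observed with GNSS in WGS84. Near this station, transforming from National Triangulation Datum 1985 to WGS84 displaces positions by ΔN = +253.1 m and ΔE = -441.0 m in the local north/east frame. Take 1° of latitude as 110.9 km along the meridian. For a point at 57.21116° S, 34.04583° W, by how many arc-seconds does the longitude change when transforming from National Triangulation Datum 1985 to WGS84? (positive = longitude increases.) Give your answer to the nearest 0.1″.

Δλ = -26.4″

At latitude -57.21116°, cos φ = 0.541544.
1° of longitude at this latitude = 110.9 × cos φ = 60.06 km, so Δλ = -441.0 / 60057.3 = -0.0073430° = -26.435″.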